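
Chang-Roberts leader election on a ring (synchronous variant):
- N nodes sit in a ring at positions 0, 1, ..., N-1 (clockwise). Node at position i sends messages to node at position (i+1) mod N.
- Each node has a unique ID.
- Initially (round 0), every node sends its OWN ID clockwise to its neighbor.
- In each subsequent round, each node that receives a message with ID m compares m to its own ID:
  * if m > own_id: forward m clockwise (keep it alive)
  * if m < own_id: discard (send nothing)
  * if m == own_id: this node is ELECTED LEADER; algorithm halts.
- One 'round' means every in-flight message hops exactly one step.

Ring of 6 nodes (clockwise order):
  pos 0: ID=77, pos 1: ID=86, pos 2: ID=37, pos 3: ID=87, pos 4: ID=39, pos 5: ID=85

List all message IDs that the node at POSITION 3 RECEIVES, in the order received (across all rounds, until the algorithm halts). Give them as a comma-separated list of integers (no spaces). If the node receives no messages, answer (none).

Round 1: pos1(id86) recv 77: drop; pos2(id37) recv 86: fwd; pos3(id87) recv 37: drop; pos4(id39) recv 87: fwd; pos5(id85) recv 39: drop; pos0(id77) recv 85: fwd
Round 2: pos3(id87) recv 86: drop; pos5(id85) recv 87: fwd; pos1(id86) recv 85: drop
Round 3: pos0(id77) recv 87: fwd
Round 4: pos1(id86) recv 87: fwd
Round 5: pos2(id37) recv 87: fwd
Round 6: pos3(id87) recv 87: ELECTED

Answer: 37,86,87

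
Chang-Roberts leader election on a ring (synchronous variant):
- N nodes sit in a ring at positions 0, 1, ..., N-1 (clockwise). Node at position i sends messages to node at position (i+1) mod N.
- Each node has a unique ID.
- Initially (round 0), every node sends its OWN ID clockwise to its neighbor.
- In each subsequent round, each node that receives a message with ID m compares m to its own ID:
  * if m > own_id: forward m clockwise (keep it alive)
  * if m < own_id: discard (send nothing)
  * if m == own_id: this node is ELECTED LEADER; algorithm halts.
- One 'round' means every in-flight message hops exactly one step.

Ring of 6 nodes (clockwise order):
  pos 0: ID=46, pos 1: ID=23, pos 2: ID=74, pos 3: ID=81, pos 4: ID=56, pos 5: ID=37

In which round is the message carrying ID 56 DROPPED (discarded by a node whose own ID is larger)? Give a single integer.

Round 1: pos1(id23) recv 46: fwd; pos2(id74) recv 23: drop; pos3(id81) recv 74: drop; pos4(id56) recv 81: fwd; pos5(id37) recv 56: fwd; pos0(id46) recv 37: drop
Round 2: pos2(id74) recv 46: drop; pos5(id37) recv 81: fwd; pos0(id46) recv 56: fwd
Round 3: pos0(id46) recv 81: fwd; pos1(id23) recv 56: fwd
Round 4: pos1(id23) recv 81: fwd; pos2(id74) recv 56: drop
Round 5: pos2(id74) recv 81: fwd
Round 6: pos3(id81) recv 81: ELECTED
Message ID 56 originates at pos 4; dropped at pos 2 in round 4

Answer: 4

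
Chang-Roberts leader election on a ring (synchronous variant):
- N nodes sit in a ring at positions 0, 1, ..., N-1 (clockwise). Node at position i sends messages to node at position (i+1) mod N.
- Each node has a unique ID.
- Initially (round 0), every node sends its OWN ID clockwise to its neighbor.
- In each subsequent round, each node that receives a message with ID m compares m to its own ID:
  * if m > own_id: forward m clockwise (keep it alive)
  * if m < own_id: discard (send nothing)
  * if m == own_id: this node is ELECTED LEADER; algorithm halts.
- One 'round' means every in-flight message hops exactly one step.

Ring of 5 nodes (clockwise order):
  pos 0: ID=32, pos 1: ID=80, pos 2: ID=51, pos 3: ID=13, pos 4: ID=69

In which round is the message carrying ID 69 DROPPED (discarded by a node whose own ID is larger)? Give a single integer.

Round 1: pos1(id80) recv 32: drop; pos2(id51) recv 80: fwd; pos3(id13) recv 51: fwd; pos4(id69) recv 13: drop; pos0(id32) recv 69: fwd
Round 2: pos3(id13) recv 80: fwd; pos4(id69) recv 51: drop; pos1(id80) recv 69: drop
Round 3: pos4(id69) recv 80: fwd
Round 4: pos0(id32) recv 80: fwd
Round 5: pos1(id80) recv 80: ELECTED
Message ID 69 originates at pos 4; dropped at pos 1 in round 2

Answer: 2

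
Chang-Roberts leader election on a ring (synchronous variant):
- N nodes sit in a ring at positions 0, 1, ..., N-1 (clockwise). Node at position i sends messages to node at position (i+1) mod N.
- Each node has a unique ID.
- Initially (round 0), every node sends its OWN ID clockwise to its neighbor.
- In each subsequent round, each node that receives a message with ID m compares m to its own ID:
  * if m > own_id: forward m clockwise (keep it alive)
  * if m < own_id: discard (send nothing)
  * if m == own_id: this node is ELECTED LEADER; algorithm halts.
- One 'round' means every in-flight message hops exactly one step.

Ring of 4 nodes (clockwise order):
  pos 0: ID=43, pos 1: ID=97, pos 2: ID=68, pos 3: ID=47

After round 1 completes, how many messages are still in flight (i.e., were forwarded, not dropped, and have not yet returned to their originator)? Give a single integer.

Round 1: pos1(id97) recv 43: drop; pos2(id68) recv 97: fwd; pos3(id47) recv 68: fwd; pos0(id43) recv 47: fwd
After round 1: 3 messages still in flight

Answer: 3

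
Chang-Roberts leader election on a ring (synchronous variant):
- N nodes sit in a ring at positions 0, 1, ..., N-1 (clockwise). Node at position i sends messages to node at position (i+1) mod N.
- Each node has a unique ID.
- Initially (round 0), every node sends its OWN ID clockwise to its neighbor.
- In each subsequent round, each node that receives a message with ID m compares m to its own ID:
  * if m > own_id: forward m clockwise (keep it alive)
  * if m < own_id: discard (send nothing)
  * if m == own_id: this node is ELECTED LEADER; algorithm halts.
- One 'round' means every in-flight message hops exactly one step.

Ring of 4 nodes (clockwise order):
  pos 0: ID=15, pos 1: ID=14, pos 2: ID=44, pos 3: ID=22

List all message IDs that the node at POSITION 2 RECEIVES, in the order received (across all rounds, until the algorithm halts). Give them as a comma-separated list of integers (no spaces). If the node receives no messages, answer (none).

Answer: 14,15,22,44

Derivation:
Round 1: pos1(id14) recv 15: fwd; pos2(id44) recv 14: drop; pos3(id22) recv 44: fwd; pos0(id15) recv 22: fwd
Round 2: pos2(id44) recv 15: drop; pos0(id15) recv 44: fwd; pos1(id14) recv 22: fwd
Round 3: pos1(id14) recv 44: fwd; pos2(id44) recv 22: drop
Round 4: pos2(id44) recv 44: ELECTED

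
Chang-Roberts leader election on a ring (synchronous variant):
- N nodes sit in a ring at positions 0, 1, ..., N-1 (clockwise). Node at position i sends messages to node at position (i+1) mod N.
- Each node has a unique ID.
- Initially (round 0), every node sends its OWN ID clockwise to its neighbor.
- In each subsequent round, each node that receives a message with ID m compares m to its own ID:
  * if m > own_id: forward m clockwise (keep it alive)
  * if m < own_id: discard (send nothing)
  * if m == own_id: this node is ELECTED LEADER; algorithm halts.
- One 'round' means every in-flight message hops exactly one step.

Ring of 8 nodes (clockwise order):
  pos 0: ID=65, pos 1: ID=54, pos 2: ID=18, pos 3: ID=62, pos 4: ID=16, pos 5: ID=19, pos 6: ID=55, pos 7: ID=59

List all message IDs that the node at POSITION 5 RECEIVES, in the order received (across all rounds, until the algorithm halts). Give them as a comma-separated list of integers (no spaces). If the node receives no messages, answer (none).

Round 1: pos1(id54) recv 65: fwd; pos2(id18) recv 54: fwd; pos3(id62) recv 18: drop; pos4(id16) recv 62: fwd; pos5(id19) recv 16: drop; pos6(id55) recv 19: drop; pos7(id59) recv 55: drop; pos0(id65) recv 59: drop
Round 2: pos2(id18) recv 65: fwd; pos3(id62) recv 54: drop; pos5(id19) recv 62: fwd
Round 3: pos3(id62) recv 65: fwd; pos6(id55) recv 62: fwd
Round 4: pos4(id16) recv 65: fwd; pos7(id59) recv 62: fwd
Round 5: pos5(id19) recv 65: fwd; pos0(id65) recv 62: drop
Round 6: pos6(id55) recv 65: fwd
Round 7: pos7(id59) recv 65: fwd
Round 8: pos0(id65) recv 65: ELECTED

Answer: 16,62,65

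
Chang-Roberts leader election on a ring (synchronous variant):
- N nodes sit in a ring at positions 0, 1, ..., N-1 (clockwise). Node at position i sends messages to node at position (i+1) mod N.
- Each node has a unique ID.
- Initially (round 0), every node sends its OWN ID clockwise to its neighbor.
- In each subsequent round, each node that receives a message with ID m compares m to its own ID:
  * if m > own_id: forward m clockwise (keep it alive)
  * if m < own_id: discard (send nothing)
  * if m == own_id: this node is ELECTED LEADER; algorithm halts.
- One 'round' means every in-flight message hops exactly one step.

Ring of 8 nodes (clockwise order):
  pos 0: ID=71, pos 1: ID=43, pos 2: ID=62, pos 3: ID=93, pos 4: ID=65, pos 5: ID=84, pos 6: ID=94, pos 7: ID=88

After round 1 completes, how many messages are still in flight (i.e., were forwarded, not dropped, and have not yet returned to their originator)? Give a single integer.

Round 1: pos1(id43) recv 71: fwd; pos2(id62) recv 43: drop; pos3(id93) recv 62: drop; pos4(id65) recv 93: fwd; pos5(id84) recv 65: drop; pos6(id94) recv 84: drop; pos7(id88) recv 94: fwd; pos0(id71) recv 88: fwd
After round 1: 4 messages still in flight

Answer: 4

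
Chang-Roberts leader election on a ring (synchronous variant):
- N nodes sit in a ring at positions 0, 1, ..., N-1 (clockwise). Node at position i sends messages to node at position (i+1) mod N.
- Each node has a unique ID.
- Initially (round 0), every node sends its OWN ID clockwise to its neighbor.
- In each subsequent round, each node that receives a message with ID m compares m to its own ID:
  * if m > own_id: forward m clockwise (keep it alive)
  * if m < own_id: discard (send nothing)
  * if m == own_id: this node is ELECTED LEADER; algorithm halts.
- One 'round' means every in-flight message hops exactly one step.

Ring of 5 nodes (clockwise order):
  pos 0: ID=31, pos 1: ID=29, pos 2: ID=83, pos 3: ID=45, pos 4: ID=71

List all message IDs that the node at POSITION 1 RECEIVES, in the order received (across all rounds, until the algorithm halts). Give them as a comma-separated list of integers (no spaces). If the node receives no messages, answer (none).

Round 1: pos1(id29) recv 31: fwd; pos2(id83) recv 29: drop; pos3(id45) recv 83: fwd; pos4(id71) recv 45: drop; pos0(id31) recv 71: fwd
Round 2: pos2(id83) recv 31: drop; pos4(id71) recv 83: fwd; pos1(id29) recv 71: fwd
Round 3: pos0(id31) recv 83: fwd; pos2(id83) recv 71: drop
Round 4: pos1(id29) recv 83: fwd
Round 5: pos2(id83) recv 83: ELECTED

Answer: 31,71,83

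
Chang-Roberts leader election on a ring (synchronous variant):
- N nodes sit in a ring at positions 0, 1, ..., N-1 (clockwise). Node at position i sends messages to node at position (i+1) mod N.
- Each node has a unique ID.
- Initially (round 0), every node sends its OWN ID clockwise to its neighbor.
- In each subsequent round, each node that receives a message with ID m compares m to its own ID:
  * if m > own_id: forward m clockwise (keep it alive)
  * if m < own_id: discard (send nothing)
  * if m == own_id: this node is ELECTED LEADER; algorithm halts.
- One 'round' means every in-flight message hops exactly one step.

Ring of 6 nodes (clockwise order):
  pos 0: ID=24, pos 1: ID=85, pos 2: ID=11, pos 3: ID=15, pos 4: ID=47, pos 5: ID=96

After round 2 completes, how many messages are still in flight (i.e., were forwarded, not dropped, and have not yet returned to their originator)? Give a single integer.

Answer: 2

Derivation:
Round 1: pos1(id85) recv 24: drop; pos2(id11) recv 85: fwd; pos3(id15) recv 11: drop; pos4(id47) recv 15: drop; pos5(id96) recv 47: drop; pos0(id24) recv 96: fwd
Round 2: pos3(id15) recv 85: fwd; pos1(id85) recv 96: fwd
After round 2: 2 messages still in flight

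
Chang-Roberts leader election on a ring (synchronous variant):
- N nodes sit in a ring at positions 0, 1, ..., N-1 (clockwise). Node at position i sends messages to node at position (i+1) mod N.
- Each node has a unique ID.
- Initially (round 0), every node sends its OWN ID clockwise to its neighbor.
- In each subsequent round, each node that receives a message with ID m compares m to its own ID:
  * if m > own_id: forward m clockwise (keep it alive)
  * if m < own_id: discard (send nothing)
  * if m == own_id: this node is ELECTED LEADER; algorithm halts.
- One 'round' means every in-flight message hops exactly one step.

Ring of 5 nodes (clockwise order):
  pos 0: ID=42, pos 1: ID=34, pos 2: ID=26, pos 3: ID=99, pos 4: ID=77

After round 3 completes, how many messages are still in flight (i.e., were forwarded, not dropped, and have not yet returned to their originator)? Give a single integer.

Answer: 2

Derivation:
Round 1: pos1(id34) recv 42: fwd; pos2(id26) recv 34: fwd; pos3(id99) recv 26: drop; pos4(id77) recv 99: fwd; pos0(id42) recv 77: fwd
Round 2: pos2(id26) recv 42: fwd; pos3(id99) recv 34: drop; pos0(id42) recv 99: fwd; pos1(id34) recv 77: fwd
Round 3: pos3(id99) recv 42: drop; pos1(id34) recv 99: fwd; pos2(id26) recv 77: fwd
After round 3: 2 messages still in flight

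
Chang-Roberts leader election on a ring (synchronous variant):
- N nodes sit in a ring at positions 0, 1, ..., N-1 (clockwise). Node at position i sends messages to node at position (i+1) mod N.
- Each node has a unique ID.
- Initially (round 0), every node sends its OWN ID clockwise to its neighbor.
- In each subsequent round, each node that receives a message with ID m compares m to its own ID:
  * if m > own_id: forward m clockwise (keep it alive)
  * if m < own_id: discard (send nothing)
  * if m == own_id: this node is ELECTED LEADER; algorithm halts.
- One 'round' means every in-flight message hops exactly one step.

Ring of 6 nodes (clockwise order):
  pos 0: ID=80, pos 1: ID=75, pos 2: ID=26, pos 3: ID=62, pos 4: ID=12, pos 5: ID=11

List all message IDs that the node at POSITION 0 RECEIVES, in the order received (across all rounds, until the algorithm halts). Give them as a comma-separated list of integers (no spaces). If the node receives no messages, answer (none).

Round 1: pos1(id75) recv 80: fwd; pos2(id26) recv 75: fwd; pos3(id62) recv 26: drop; pos4(id12) recv 62: fwd; pos5(id11) recv 12: fwd; pos0(id80) recv 11: drop
Round 2: pos2(id26) recv 80: fwd; pos3(id62) recv 75: fwd; pos5(id11) recv 62: fwd; pos0(id80) recv 12: drop
Round 3: pos3(id62) recv 80: fwd; pos4(id12) recv 75: fwd; pos0(id80) recv 62: drop
Round 4: pos4(id12) recv 80: fwd; pos5(id11) recv 75: fwd
Round 5: pos5(id11) recv 80: fwd; pos0(id80) recv 75: drop
Round 6: pos0(id80) recv 80: ELECTED

Answer: 11,12,62,75,80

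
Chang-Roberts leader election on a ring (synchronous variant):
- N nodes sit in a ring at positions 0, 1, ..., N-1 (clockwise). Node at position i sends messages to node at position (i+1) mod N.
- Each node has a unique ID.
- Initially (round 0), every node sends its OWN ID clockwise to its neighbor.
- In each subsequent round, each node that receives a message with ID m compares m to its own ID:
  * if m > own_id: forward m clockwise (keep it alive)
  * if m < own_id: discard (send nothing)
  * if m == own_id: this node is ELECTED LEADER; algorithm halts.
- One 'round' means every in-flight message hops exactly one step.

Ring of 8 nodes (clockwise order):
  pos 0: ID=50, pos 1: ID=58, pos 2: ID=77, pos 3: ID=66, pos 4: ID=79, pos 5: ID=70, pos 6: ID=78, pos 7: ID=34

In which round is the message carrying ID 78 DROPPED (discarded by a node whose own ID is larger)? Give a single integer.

Round 1: pos1(id58) recv 50: drop; pos2(id77) recv 58: drop; pos3(id66) recv 77: fwd; pos4(id79) recv 66: drop; pos5(id70) recv 79: fwd; pos6(id78) recv 70: drop; pos7(id34) recv 78: fwd; pos0(id50) recv 34: drop
Round 2: pos4(id79) recv 77: drop; pos6(id78) recv 79: fwd; pos0(id50) recv 78: fwd
Round 3: pos7(id34) recv 79: fwd; pos1(id58) recv 78: fwd
Round 4: pos0(id50) recv 79: fwd; pos2(id77) recv 78: fwd
Round 5: pos1(id58) recv 79: fwd; pos3(id66) recv 78: fwd
Round 6: pos2(id77) recv 79: fwd; pos4(id79) recv 78: drop
Round 7: pos3(id66) recv 79: fwd
Round 8: pos4(id79) recv 79: ELECTED
Message ID 78 originates at pos 6; dropped at pos 4 in round 6

Answer: 6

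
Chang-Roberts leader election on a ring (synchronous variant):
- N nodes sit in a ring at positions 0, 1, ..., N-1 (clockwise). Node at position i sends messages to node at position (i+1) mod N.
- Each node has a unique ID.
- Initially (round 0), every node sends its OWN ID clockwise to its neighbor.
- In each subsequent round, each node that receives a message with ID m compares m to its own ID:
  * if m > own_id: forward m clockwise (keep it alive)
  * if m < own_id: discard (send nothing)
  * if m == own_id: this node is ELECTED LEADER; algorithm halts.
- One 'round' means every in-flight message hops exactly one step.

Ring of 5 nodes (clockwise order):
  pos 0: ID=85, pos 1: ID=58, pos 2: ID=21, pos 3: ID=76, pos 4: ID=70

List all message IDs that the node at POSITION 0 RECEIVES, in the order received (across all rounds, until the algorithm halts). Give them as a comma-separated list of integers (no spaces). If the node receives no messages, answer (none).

Answer: 70,76,85

Derivation:
Round 1: pos1(id58) recv 85: fwd; pos2(id21) recv 58: fwd; pos3(id76) recv 21: drop; pos4(id70) recv 76: fwd; pos0(id85) recv 70: drop
Round 2: pos2(id21) recv 85: fwd; pos3(id76) recv 58: drop; pos0(id85) recv 76: drop
Round 3: pos3(id76) recv 85: fwd
Round 4: pos4(id70) recv 85: fwd
Round 5: pos0(id85) recv 85: ELECTED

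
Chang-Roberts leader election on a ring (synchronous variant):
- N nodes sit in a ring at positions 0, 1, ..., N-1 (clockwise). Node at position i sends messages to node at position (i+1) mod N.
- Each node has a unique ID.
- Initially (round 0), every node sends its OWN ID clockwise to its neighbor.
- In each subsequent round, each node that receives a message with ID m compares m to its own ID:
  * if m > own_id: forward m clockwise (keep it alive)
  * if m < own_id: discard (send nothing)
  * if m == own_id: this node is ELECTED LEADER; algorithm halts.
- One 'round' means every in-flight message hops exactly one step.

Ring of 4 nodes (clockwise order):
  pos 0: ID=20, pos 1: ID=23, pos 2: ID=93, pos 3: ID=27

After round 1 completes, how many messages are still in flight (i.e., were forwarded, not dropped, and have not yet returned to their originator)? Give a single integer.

Answer: 2

Derivation:
Round 1: pos1(id23) recv 20: drop; pos2(id93) recv 23: drop; pos3(id27) recv 93: fwd; pos0(id20) recv 27: fwd
After round 1: 2 messages still in flight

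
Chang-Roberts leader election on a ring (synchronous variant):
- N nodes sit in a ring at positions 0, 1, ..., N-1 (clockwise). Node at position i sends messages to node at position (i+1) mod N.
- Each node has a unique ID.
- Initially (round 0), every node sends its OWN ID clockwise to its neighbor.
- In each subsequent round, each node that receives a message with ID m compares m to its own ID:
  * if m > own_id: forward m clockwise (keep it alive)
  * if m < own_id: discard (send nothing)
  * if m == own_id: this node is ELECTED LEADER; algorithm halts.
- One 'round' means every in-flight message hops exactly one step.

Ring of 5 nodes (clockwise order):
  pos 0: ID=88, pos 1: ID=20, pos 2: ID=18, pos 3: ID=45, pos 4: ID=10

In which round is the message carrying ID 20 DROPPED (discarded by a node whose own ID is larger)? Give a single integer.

Answer: 2

Derivation:
Round 1: pos1(id20) recv 88: fwd; pos2(id18) recv 20: fwd; pos3(id45) recv 18: drop; pos4(id10) recv 45: fwd; pos0(id88) recv 10: drop
Round 2: pos2(id18) recv 88: fwd; pos3(id45) recv 20: drop; pos0(id88) recv 45: drop
Round 3: pos3(id45) recv 88: fwd
Round 4: pos4(id10) recv 88: fwd
Round 5: pos0(id88) recv 88: ELECTED
Message ID 20 originates at pos 1; dropped at pos 3 in round 2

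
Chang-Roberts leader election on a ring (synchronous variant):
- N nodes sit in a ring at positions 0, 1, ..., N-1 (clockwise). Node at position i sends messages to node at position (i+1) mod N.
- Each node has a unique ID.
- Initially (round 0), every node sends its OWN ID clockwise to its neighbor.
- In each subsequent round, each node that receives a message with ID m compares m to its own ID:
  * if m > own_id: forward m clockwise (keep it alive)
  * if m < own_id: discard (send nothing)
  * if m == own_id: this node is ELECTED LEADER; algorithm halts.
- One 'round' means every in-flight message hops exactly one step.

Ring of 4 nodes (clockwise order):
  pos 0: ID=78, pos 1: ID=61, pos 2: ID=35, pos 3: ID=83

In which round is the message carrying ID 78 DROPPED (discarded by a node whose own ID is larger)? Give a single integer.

Round 1: pos1(id61) recv 78: fwd; pos2(id35) recv 61: fwd; pos3(id83) recv 35: drop; pos0(id78) recv 83: fwd
Round 2: pos2(id35) recv 78: fwd; pos3(id83) recv 61: drop; pos1(id61) recv 83: fwd
Round 3: pos3(id83) recv 78: drop; pos2(id35) recv 83: fwd
Round 4: pos3(id83) recv 83: ELECTED
Message ID 78 originates at pos 0; dropped at pos 3 in round 3

Answer: 3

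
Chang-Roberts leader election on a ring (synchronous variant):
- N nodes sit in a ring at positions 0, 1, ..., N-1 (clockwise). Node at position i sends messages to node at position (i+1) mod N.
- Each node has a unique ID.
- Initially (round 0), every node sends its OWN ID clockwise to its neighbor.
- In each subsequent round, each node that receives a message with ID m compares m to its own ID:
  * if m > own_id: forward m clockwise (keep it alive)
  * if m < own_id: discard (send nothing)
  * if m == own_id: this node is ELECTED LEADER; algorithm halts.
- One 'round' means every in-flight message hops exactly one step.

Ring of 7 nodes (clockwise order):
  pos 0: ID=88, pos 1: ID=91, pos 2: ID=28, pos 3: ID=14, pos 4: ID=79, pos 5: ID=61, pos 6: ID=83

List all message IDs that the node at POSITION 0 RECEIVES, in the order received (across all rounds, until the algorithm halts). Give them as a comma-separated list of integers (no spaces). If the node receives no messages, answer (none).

Round 1: pos1(id91) recv 88: drop; pos2(id28) recv 91: fwd; pos3(id14) recv 28: fwd; pos4(id79) recv 14: drop; pos5(id61) recv 79: fwd; pos6(id83) recv 61: drop; pos0(id88) recv 83: drop
Round 2: pos3(id14) recv 91: fwd; pos4(id79) recv 28: drop; pos6(id83) recv 79: drop
Round 3: pos4(id79) recv 91: fwd
Round 4: pos5(id61) recv 91: fwd
Round 5: pos6(id83) recv 91: fwd
Round 6: pos0(id88) recv 91: fwd
Round 7: pos1(id91) recv 91: ELECTED

Answer: 83,91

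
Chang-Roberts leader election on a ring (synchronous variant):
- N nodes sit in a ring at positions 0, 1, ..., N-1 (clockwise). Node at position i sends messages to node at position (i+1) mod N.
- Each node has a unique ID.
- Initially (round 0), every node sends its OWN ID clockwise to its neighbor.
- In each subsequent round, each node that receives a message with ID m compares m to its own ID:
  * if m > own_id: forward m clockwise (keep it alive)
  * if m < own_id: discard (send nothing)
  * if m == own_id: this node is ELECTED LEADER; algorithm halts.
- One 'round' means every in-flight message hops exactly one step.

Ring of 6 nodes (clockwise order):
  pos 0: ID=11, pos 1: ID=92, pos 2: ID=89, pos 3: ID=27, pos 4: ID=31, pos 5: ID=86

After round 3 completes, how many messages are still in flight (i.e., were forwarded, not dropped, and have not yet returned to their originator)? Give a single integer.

Answer: 2

Derivation:
Round 1: pos1(id92) recv 11: drop; pos2(id89) recv 92: fwd; pos3(id27) recv 89: fwd; pos4(id31) recv 27: drop; pos5(id86) recv 31: drop; pos0(id11) recv 86: fwd
Round 2: pos3(id27) recv 92: fwd; pos4(id31) recv 89: fwd; pos1(id92) recv 86: drop
Round 3: pos4(id31) recv 92: fwd; pos5(id86) recv 89: fwd
After round 3: 2 messages still in flight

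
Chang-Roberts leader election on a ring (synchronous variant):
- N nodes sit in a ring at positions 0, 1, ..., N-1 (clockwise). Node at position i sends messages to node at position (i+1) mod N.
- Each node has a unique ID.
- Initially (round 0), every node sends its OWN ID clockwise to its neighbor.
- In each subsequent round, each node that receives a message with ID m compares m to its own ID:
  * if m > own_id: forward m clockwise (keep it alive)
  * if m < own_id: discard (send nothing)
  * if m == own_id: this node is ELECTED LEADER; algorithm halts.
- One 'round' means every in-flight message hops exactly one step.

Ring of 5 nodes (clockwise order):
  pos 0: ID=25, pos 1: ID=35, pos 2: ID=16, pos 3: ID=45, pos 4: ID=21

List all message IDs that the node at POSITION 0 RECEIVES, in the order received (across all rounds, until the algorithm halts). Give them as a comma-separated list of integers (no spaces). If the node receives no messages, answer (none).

Answer: 21,45

Derivation:
Round 1: pos1(id35) recv 25: drop; pos2(id16) recv 35: fwd; pos3(id45) recv 16: drop; pos4(id21) recv 45: fwd; pos0(id25) recv 21: drop
Round 2: pos3(id45) recv 35: drop; pos0(id25) recv 45: fwd
Round 3: pos1(id35) recv 45: fwd
Round 4: pos2(id16) recv 45: fwd
Round 5: pos3(id45) recv 45: ELECTED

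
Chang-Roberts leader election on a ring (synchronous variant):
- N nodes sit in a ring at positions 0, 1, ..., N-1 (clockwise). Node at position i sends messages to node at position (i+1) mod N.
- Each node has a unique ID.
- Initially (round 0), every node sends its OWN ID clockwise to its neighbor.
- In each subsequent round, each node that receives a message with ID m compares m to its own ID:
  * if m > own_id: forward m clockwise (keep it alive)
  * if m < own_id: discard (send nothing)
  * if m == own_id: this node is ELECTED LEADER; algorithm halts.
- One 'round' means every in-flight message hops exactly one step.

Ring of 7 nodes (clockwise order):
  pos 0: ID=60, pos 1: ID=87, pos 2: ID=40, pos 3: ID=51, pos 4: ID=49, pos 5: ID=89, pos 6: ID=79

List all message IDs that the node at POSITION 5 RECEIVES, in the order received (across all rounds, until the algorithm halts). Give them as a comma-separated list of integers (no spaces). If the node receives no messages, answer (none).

Round 1: pos1(id87) recv 60: drop; pos2(id40) recv 87: fwd; pos3(id51) recv 40: drop; pos4(id49) recv 51: fwd; pos5(id89) recv 49: drop; pos6(id79) recv 89: fwd; pos0(id60) recv 79: fwd
Round 2: pos3(id51) recv 87: fwd; pos5(id89) recv 51: drop; pos0(id60) recv 89: fwd; pos1(id87) recv 79: drop
Round 3: pos4(id49) recv 87: fwd; pos1(id87) recv 89: fwd
Round 4: pos5(id89) recv 87: drop; pos2(id40) recv 89: fwd
Round 5: pos3(id51) recv 89: fwd
Round 6: pos4(id49) recv 89: fwd
Round 7: pos5(id89) recv 89: ELECTED

Answer: 49,51,87,89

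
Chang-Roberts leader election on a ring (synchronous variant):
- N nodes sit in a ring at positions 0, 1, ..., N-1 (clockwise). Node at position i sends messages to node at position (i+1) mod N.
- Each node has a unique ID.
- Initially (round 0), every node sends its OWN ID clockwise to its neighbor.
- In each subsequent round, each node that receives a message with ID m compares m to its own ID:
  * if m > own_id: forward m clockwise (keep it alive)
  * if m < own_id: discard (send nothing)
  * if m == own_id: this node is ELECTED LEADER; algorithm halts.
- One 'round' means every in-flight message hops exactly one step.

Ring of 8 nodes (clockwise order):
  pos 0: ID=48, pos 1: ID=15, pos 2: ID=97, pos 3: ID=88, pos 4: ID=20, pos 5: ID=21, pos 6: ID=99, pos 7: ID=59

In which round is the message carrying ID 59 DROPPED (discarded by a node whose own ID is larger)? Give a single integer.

Answer: 3

Derivation:
Round 1: pos1(id15) recv 48: fwd; pos2(id97) recv 15: drop; pos3(id88) recv 97: fwd; pos4(id20) recv 88: fwd; pos5(id21) recv 20: drop; pos6(id99) recv 21: drop; pos7(id59) recv 99: fwd; pos0(id48) recv 59: fwd
Round 2: pos2(id97) recv 48: drop; pos4(id20) recv 97: fwd; pos5(id21) recv 88: fwd; pos0(id48) recv 99: fwd; pos1(id15) recv 59: fwd
Round 3: pos5(id21) recv 97: fwd; pos6(id99) recv 88: drop; pos1(id15) recv 99: fwd; pos2(id97) recv 59: drop
Round 4: pos6(id99) recv 97: drop; pos2(id97) recv 99: fwd
Round 5: pos3(id88) recv 99: fwd
Round 6: pos4(id20) recv 99: fwd
Round 7: pos5(id21) recv 99: fwd
Round 8: pos6(id99) recv 99: ELECTED
Message ID 59 originates at pos 7; dropped at pos 2 in round 3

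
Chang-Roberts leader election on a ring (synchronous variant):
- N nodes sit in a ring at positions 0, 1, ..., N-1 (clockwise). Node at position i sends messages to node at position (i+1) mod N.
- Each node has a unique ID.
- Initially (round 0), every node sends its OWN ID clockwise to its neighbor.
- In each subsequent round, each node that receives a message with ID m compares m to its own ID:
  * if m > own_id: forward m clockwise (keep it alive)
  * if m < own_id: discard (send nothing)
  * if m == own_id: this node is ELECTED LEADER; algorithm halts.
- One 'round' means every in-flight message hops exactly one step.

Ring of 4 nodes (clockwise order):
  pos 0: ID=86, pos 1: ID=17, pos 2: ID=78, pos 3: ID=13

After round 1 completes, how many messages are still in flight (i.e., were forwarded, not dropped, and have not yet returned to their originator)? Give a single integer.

Round 1: pos1(id17) recv 86: fwd; pos2(id78) recv 17: drop; pos3(id13) recv 78: fwd; pos0(id86) recv 13: drop
After round 1: 2 messages still in flight

Answer: 2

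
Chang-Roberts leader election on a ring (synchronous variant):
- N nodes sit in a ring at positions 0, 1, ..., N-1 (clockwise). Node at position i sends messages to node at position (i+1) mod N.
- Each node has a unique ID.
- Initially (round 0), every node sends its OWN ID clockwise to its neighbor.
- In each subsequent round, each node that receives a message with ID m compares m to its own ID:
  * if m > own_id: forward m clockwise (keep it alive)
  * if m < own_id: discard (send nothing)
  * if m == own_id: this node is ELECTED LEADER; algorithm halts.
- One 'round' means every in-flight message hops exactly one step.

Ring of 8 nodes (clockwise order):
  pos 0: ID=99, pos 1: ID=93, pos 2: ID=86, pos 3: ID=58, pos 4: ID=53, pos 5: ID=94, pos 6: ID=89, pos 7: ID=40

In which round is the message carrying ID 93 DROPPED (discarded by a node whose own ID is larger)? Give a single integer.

Answer: 4

Derivation:
Round 1: pos1(id93) recv 99: fwd; pos2(id86) recv 93: fwd; pos3(id58) recv 86: fwd; pos4(id53) recv 58: fwd; pos5(id94) recv 53: drop; pos6(id89) recv 94: fwd; pos7(id40) recv 89: fwd; pos0(id99) recv 40: drop
Round 2: pos2(id86) recv 99: fwd; pos3(id58) recv 93: fwd; pos4(id53) recv 86: fwd; pos5(id94) recv 58: drop; pos7(id40) recv 94: fwd; pos0(id99) recv 89: drop
Round 3: pos3(id58) recv 99: fwd; pos4(id53) recv 93: fwd; pos5(id94) recv 86: drop; pos0(id99) recv 94: drop
Round 4: pos4(id53) recv 99: fwd; pos5(id94) recv 93: drop
Round 5: pos5(id94) recv 99: fwd
Round 6: pos6(id89) recv 99: fwd
Round 7: pos7(id40) recv 99: fwd
Round 8: pos0(id99) recv 99: ELECTED
Message ID 93 originates at pos 1; dropped at pos 5 in round 4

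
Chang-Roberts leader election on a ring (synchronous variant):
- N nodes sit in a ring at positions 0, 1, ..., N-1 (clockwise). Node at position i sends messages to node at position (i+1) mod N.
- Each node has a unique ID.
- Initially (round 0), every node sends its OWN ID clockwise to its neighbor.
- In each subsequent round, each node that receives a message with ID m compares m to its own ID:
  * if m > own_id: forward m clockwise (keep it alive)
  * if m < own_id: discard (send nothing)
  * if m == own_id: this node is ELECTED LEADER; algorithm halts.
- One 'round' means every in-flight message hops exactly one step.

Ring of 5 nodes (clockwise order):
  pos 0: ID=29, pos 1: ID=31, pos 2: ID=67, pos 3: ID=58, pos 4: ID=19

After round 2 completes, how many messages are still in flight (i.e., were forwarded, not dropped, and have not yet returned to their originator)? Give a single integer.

Answer: 2

Derivation:
Round 1: pos1(id31) recv 29: drop; pos2(id67) recv 31: drop; pos3(id58) recv 67: fwd; pos4(id19) recv 58: fwd; pos0(id29) recv 19: drop
Round 2: pos4(id19) recv 67: fwd; pos0(id29) recv 58: fwd
After round 2: 2 messages still in flight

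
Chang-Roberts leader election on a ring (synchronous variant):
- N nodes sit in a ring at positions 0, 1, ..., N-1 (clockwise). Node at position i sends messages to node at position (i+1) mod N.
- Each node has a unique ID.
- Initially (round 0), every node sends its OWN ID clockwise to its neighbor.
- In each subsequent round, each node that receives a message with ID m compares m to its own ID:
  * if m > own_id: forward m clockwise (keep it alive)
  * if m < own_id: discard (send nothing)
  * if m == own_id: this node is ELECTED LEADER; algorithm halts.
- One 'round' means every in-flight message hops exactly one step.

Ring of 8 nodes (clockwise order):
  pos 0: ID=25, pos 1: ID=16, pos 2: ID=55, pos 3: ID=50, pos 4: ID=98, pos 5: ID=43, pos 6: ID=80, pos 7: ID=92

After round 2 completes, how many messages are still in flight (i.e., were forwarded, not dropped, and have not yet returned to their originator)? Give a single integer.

Round 1: pos1(id16) recv 25: fwd; pos2(id55) recv 16: drop; pos3(id50) recv 55: fwd; pos4(id98) recv 50: drop; pos5(id43) recv 98: fwd; pos6(id80) recv 43: drop; pos7(id92) recv 80: drop; pos0(id25) recv 92: fwd
Round 2: pos2(id55) recv 25: drop; pos4(id98) recv 55: drop; pos6(id80) recv 98: fwd; pos1(id16) recv 92: fwd
After round 2: 2 messages still in flight

Answer: 2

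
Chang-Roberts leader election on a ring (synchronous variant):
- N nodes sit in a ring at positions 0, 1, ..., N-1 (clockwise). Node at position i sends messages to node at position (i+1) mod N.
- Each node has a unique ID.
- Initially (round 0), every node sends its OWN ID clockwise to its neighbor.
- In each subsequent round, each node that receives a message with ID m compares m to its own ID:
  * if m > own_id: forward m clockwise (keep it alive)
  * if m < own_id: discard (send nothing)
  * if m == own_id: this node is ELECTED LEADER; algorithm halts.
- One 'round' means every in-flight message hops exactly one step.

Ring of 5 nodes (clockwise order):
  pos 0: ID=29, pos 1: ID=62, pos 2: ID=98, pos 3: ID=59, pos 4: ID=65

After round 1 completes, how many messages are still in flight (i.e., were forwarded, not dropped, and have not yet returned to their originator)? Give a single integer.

Answer: 2

Derivation:
Round 1: pos1(id62) recv 29: drop; pos2(id98) recv 62: drop; pos3(id59) recv 98: fwd; pos4(id65) recv 59: drop; pos0(id29) recv 65: fwd
After round 1: 2 messages still in flight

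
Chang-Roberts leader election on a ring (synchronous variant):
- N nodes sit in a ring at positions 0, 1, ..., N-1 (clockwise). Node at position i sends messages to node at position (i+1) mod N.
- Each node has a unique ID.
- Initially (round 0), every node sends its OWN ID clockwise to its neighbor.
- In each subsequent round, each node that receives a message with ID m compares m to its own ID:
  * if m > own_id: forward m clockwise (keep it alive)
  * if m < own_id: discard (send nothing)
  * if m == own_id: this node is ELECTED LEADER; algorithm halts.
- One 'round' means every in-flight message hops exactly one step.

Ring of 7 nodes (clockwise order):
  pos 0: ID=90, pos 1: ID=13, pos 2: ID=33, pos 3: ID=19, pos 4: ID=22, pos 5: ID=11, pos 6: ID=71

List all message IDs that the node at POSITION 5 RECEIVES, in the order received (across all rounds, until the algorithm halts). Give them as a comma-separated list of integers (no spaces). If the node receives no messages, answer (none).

Answer: 22,33,90

Derivation:
Round 1: pos1(id13) recv 90: fwd; pos2(id33) recv 13: drop; pos3(id19) recv 33: fwd; pos4(id22) recv 19: drop; pos5(id11) recv 22: fwd; pos6(id71) recv 11: drop; pos0(id90) recv 71: drop
Round 2: pos2(id33) recv 90: fwd; pos4(id22) recv 33: fwd; pos6(id71) recv 22: drop
Round 3: pos3(id19) recv 90: fwd; pos5(id11) recv 33: fwd
Round 4: pos4(id22) recv 90: fwd; pos6(id71) recv 33: drop
Round 5: pos5(id11) recv 90: fwd
Round 6: pos6(id71) recv 90: fwd
Round 7: pos0(id90) recv 90: ELECTED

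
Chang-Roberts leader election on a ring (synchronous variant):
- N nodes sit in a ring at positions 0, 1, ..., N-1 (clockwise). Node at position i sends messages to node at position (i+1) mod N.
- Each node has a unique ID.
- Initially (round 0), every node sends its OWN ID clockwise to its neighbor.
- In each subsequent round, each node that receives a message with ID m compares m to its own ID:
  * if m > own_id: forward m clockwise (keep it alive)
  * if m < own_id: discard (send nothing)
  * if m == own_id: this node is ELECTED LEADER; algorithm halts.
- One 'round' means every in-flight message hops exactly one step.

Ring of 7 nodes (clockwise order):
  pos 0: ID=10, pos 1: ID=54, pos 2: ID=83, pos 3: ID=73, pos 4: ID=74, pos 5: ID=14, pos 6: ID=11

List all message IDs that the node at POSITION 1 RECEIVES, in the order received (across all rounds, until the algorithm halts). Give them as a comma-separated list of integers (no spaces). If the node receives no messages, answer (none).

Round 1: pos1(id54) recv 10: drop; pos2(id83) recv 54: drop; pos3(id73) recv 83: fwd; pos4(id74) recv 73: drop; pos5(id14) recv 74: fwd; pos6(id11) recv 14: fwd; pos0(id10) recv 11: fwd
Round 2: pos4(id74) recv 83: fwd; pos6(id11) recv 74: fwd; pos0(id10) recv 14: fwd; pos1(id54) recv 11: drop
Round 3: pos5(id14) recv 83: fwd; pos0(id10) recv 74: fwd; pos1(id54) recv 14: drop
Round 4: pos6(id11) recv 83: fwd; pos1(id54) recv 74: fwd
Round 5: pos0(id10) recv 83: fwd; pos2(id83) recv 74: drop
Round 6: pos1(id54) recv 83: fwd
Round 7: pos2(id83) recv 83: ELECTED

Answer: 10,11,14,74,83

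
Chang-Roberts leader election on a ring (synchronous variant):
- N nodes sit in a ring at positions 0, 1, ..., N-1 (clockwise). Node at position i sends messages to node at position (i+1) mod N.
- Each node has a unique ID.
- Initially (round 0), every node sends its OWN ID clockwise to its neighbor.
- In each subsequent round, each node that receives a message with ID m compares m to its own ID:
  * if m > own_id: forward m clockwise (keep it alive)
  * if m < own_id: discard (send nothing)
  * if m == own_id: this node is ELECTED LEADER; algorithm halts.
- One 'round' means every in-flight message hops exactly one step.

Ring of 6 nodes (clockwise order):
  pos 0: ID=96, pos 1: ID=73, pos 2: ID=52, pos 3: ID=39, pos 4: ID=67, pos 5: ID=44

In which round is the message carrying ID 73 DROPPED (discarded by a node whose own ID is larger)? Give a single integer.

Answer: 5

Derivation:
Round 1: pos1(id73) recv 96: fwd; pos2(id52) recv 73: fwd; pos3(id39) recv 52: fwd; pos4(id67) recv 39: drop; pos5(id44) recv 67: fwd; pos0(id96) recv 44: drop
Round 2: pos2(id52) recv 96: fwd; pos3(id39) recv 73: fwd; pos4(id67) recv 52: drop; pos0(id96) recv 67: drop
Round 3: pos3(id39) recv 96: fwd; pos4(id67) recv 73: fwd
Round 4: pos4(id67) recv 96: fwd; pos5(id44) recv 73: fwd
Round 5: pos5(id44) recv 96: fwd; pos0(id96) recv 73: drop
Round 6: pos0(id96) recv 96: ELECTED
Message ID 73 originates at pos 1; dropped at pos 0 in round 5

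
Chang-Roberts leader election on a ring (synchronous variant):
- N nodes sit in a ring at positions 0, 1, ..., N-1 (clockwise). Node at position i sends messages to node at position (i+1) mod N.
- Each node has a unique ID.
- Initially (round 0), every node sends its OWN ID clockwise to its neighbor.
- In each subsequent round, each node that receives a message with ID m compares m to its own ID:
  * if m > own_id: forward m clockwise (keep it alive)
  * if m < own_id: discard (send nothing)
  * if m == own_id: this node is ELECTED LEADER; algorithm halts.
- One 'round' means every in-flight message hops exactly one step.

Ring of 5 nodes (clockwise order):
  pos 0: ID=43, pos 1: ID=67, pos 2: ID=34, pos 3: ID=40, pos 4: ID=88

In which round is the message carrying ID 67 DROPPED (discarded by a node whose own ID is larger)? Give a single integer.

Round 1: pos1(id67) recv 43: drop; pos2(id34) recv 67: fwd; pos3(id40) recv 34: drop; pos4(id88) recv 40: drop; pos0(id43) recv 88: fwd
Round 2: pos3(id40) recv 67: fwd; pos1(id67) recv 88: fwd
Round 3: pos4(id88) recv 67: drop; pos2(id34) recv 88: fwd
Round 4: pos3(id40) recv 88: fwd
Round 5: pos4(id88) recv 88: ELECTED
Message ID 67 originates at pos 1; dropped at pos 4 in round 3

Answer: 3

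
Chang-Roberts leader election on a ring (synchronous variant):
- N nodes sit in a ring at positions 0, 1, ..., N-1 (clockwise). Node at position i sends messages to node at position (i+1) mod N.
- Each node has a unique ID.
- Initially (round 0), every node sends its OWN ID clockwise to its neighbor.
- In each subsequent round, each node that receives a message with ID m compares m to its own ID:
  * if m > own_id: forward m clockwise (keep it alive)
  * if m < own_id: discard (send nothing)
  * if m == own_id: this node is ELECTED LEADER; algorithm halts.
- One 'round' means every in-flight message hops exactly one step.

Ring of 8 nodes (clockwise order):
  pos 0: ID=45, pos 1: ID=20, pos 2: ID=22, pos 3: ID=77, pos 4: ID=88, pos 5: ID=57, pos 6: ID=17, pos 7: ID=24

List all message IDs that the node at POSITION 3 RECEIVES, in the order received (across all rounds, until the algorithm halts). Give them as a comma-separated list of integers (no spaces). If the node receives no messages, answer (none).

Answer: 22,45,57,88

Derivation:
Round 1: pos1(id20) recv 45: fwd; pos2(id22) recv 20: drop; pos3(id77) recv 22: drop; pos4(id88) recv 77: drop; pos5(id57) recv 88: fwd; pos6(id17) recv 57: fwd; pos7(id24) recv 17: drop; pos0(id45) recv 24: drop
Round 2: pos2(id22) recv 45: fwd; pos6(id17) recv 88: fwd; pos7(id24) recv 57: fwd
Round 3: pos3(id77) recv 45: drop; pos7(id24) recv 88: fwd; pos0(id45) recv 57: fwd
Round 4: pos0(id45) recv 88: fwd; pos1(id20) recv 57: fwd
Round 5: pos1(id20) recv 88: fwd; pos2(id22) recv 57: fwd
Round 6: pos2(id22) recv 88: fwd; pos3(id77) recv 57: drop
Round 7: pos3(id77) recv 88: fwd
Round 8: pos4(id88) recv 88: ELECTED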